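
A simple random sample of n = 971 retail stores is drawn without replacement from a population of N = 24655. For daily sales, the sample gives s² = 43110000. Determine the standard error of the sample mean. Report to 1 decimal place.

Under SRS without replacement, Var(ȳ) = (1 − f)·s²/n with f = n/N = 971/24655 = 0.03938349.
Var(ȳ) = (1 − 0.03938349)·43110000/971 = 0.96061651·44397.528 = 42648.999.
SE(ȳ) = √(42648.999) = 206.5.

206.5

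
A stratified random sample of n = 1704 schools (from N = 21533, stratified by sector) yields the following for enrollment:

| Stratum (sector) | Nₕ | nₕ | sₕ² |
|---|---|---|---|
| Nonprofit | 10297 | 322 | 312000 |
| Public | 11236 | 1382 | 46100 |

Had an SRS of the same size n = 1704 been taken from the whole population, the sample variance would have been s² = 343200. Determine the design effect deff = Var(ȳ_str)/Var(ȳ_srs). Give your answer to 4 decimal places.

Var(ȳ_str) = Σ Wₕ²(1−fₕ)sₕ²/nₕ with Wₕ = Nₕ/21533:
  Nonprofit: (10297/21533)²·(1−322/10297)·312000/322 = 214.64128
  Public: (11236/21533)²·(1−1382/11236)·46100/1382 = 7.9654092
  → Var(ȳ_str) = 222.60669.
Var(ȳ_srs) = (1 − 1704/21533)·343200/1704 = 185.47012.
deff = 222.60669 / 185.47012 = 1.2002.

1.2002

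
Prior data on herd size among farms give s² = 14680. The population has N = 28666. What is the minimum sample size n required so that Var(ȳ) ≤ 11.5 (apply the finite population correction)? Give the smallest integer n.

1223

Without fpc, n₀ = s²/D = 14680/11.5 = 1276.5217.
With fpc, (1 − n/N)·s²/n ≤ D requires n ≥ n₀/(1 + n₀/N) = 1276.5217/(1 + 1276.5217/28666) = 1222.1005.
Rounding up, n = 1223.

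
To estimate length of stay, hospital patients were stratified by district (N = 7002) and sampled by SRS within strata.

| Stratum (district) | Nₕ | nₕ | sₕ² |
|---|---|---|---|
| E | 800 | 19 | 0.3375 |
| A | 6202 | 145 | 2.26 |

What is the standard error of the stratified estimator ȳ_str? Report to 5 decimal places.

0.11031

Var(ȳ_str) = Σₕ Wₕ²(1 − fₕ)sₕ²/nₕ with Wₕ = Nₕ/N, N = 7002.
E: Wₕ = 0.11425307; term = 0.11425307²·(1 − 0.02375000)·0.3375/19 = 2.2636902 × 10^-4.
A: Wₕ = 0.88574693; term = 0.88574693²·(1 − 0.02337955)·2.26/145 = 0.011942234.
Sum = 0.012168603.
SE = √(0.012168603) = 0.11031.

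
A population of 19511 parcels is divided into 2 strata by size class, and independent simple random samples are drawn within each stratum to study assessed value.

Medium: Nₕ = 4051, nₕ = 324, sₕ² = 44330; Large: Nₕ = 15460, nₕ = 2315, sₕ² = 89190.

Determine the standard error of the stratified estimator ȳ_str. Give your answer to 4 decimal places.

Var(ȳ_str) = Σₕ Wₕ²(1 − fₕ)sₕ²/nₕ with Wₕ = Nₕ/N, N = 19511.
Medium: Wₕ = 0.20762647; term = 0.20762647²·(1 − 0.07998025)·44330/324 = 5.4264437.
Large: Wₕ = 0.79237353; term = 0.79237353²·(1 − 0.14974127)·89190/2315 = 20.567248.
Sum = 25.993692.
SE = √(25.993692) = 5.0984.

5.0984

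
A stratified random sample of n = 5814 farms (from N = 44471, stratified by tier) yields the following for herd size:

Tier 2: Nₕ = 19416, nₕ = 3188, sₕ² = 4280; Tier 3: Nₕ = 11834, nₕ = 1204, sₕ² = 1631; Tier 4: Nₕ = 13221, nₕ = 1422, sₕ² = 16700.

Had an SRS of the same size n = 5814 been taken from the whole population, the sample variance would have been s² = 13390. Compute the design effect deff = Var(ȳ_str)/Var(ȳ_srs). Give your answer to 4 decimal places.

Var(ȳ_str) = Σ Wₕ²(1−fₕ)sₕ²/nₕ with Wₕ = Nₕ/44471:
  Tier 2: (19416/44471)²·(1−3188/19416)·4280/3188 = 0.21389293
  Tier 3: (11834/44471)²·(1−1204/11834)·1631/1204 = 0.086166512
  Tier 4: (13221/44471)²·(1−1422/13221)·16700/1422 = 0.92634463
  → Var(ȳ_str) = 1.2264041.
Var(ȳ_srs) = (1 − 5814/44471)·13390/5814 = 2.0019665.
deff = 1.2264041 / 2.0019665 = 0.6126.

0.6126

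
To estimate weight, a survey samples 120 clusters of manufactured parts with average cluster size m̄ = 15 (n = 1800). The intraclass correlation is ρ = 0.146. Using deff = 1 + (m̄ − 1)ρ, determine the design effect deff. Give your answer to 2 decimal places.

3.04

deff = 1 + (15 − 1)·0.146 = 1 + 2.044 = 3.044.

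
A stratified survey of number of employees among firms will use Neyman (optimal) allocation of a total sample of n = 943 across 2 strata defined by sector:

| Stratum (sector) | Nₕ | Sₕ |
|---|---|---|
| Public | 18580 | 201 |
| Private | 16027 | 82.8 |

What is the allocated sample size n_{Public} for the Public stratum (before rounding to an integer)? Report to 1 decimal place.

Neyman allocation: nₕ = n·NₕSₕ / Σⱼ NⱼSⱼ.
Σ NⱼSⱼ = 18580·201 + 16027·82.8 = 5.0616156 × 10^6.
n_{Public} = 943·18580·201 / (5.0616156 × 10^6) = 695.8.

695.8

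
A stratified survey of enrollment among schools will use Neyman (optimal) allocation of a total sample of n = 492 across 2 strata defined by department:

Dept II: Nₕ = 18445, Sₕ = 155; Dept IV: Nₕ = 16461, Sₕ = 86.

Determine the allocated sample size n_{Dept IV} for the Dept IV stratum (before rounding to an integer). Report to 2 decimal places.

162.94

Neyman allocation: nₕ = n·NₕSₕ / Σⱼ NⱼSⱼ.
Σ NⱼSⱼ = 18445·155 + 16461·86 = 4.274621 × 10^6.
n_{Dept IV} = 492·16461·86 / (4.274621 × 10^6) = 162.94.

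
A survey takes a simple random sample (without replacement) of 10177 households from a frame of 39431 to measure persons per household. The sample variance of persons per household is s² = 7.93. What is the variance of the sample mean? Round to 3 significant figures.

Under SRS without replacement, Var(ȳ) = (1 − f)·s²/n with f = n/N = 10177/39431 = 0.25809642.
Var(ȳ) = (1 − 0.25809642)·7.93/10177 = 0.74190358·7.7920802 × 10^-4 = 5.7809722 × 10^-4.

5.78 × 10^-4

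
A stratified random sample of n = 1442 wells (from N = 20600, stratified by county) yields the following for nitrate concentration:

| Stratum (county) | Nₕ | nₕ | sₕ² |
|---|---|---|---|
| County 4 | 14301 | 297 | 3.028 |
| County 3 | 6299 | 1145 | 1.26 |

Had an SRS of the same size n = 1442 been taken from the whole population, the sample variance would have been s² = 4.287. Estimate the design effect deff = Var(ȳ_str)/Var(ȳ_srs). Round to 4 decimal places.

Var(ȳ_str) = Σ Wₕ²(1−fₕ)sₕ²/nₕ with Wₕ = Nₕ/20600:
  County 4: (14301/20600)²·(1−297/14301)·3.028/297 = 0.0048115332
  County 3: (6299/20600)²·(1−1145/6299)·1.26/1145 = 8.4187311 × 10^-5
  → Var(ȳ_str) = 0.0048957205.
Var(ȳ_srs) = (1 − 1442/20600)·4.287/1442 = 0.0027648474.
deff = 0.0048957205 / 0.0027648474 = 1.7707.

1.7707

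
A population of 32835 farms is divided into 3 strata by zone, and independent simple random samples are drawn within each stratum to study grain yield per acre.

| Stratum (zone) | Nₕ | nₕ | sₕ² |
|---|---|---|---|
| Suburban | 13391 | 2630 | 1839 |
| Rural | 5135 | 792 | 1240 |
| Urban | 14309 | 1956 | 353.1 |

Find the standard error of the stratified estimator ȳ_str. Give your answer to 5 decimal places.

0.39426

Var(ȳ_str) = Σₕ Wₕ²(1 − fₕ)sₕ²/nₕ with Wₕ = Nₕ/N, N = 32835.
Suburban: Wₕ = 0.40782701; term = 0.40782701²·(1 − 0.19640057)·1839/2630 = 0.093458236.
Rural: Wₕ = 0.15638800; term = 0.15638800²·(1 − 0.15423564)·1240/792 = 0.032385659.
Urban: Wₕ = 0.43578499; term = 0.43578499²·(1 − 0.13669718)·353.1/1956 = 0.029596241.
Sum = 0.15544014.
SE = √(0.15544014) = 0.39426.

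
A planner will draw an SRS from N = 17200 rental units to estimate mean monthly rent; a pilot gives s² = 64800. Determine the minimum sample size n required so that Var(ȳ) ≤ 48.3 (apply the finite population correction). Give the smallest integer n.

1245

Without fpc, n₀ = s²/D = 64800/48.3 = 1341.6149.
With fpc, (1 − n/N)·s²/n ≤ D requires n ≥ n₀/(1 + n₀/N) = 1341.6149/(1 + 1341.6149/17200) = 1244.5397.
Rounding up, n = 1245.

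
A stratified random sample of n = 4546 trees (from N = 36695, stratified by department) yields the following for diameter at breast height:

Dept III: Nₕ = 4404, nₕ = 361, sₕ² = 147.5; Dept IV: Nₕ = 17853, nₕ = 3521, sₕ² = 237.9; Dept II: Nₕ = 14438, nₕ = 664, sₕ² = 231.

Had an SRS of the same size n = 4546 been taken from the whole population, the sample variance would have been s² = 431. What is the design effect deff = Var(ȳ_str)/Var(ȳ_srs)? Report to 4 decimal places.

Var(ȳ_str) = Σ Wₕ²(1−fₕ)sₕ²/nₕ with Wₕ = Nₕ/36695:
  Dept III: (4404/36695)²·(1−361/4404)·147.5/361 = 0.0054028397
  Dept IV: (17853/36695)²·(1−3521/17853)·237.9/3521 = 0.012839043
  Dept II: (14438/36695)²·(1−664/14438)·231/664 = 0.051380371
  → Var(ȳ_str) = 0.069622254.
Var(ȳ_srs) = (1 − 4546/36695)·431/4546 = 0.083063154.
deff = 0.069622254 / 0.083063154 = 0.8382.

0.8382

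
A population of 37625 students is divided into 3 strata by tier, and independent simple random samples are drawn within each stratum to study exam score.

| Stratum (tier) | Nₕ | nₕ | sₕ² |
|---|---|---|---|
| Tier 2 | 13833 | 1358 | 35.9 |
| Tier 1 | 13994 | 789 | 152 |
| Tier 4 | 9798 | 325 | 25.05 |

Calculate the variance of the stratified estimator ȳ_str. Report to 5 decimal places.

0.03342

Var(ȳ_str) = Σₕ Wₕ²(1 − fₕ)sₕ²/nₕ with Wₕ = Nₕ/N, N = 37625.
Tier 2: Wₕ = 0.36765449; term = 0.36765449²·(1 − 0.09817104)·35.9/1358 = 0.003222542.
Tier 1: Wₕ = 0.37193355; term = 0.37193355²·(1 − 0.05638131)·152/789 = 0.025147444.
Tier 4: Wₕ = 0.26041196; term = 0.26041196²·(1 − 0.03317003)·25.05/325 = 0.0050535472.
Sum = 0.033423533.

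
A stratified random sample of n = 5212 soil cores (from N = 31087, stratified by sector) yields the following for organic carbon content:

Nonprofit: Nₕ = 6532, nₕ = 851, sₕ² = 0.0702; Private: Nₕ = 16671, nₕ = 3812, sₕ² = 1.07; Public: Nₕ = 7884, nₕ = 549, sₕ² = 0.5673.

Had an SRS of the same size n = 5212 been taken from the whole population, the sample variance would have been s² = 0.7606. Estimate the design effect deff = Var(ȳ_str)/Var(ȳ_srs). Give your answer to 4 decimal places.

1.0478

Var(ȳ_str) = Σ Wₕ²(1−fₕ)sₕ²/nₕ with Wₕ = Nₕ/31087:
  Nonprofit: (6532/31087)²·(1−851/6532)·0.0702/851 = 3.1675311 × 10^-6
  Private: (16671/31087)²·(1−3812/16671)·1.07/3812 = 6.226473 × 10^-5
  Public: (7884/31087)²·(1−549/7884)·0.5673/549 = 6.1834314 × 10^-5
  → Var(ȳ_str) = 1.2726658 × 10^-4.
Var(ȳ_srs) = (1 − 5212/31087)·0.7606/5212 = 1.2146564 × 10^-4.
deff = (1.2726658 × 10^-4) / (1.2146564 × 10^-4) = 1.0478.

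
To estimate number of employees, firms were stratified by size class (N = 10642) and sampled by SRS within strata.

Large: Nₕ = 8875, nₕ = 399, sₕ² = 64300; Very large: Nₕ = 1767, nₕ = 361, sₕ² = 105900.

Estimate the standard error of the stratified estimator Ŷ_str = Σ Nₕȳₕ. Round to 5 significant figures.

Var(Ŷ_str) = Σₕ Nₕ²(1 − fₕ)sₕ²/nₕ.
Large: 8875²·(1 − 399/8875)·64300/399 = 1.2122645 × 10^10.
Very large: 1767²·(1 − 361/1767)·105900/361 = 7.288038 × 10^8.
Sum = 1.2851449 × 10^10.
SE = √(1.2851449 × 10^10) = 113360.

113360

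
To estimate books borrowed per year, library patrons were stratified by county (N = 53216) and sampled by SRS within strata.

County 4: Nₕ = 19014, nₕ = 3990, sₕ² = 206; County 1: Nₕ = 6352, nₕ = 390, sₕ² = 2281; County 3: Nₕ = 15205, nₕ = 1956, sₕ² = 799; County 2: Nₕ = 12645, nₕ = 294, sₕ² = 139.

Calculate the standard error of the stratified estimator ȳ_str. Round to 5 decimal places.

Var(ȳ_str) = Σₕ Wₕ²(1 − fₕ)sₕ²/nₕ with Wₕ = Nₕ/N, N = 53216.
County 4: Wₕ = 0.35729856; term = 0.35729856²·(1 − 0.20984538)·206/3990 = 0.0052079755.
County 1: Wₕ = 0.11936260; term = 0.11936260²·(1 − 0.06139798)·2281/390 = 0.078212953.
County 3: Wₕ = 0.28572234; term = 0.28572234²·(1 − 0.12864189)·799/1956 = 0.029057818.
County 2: Wₕ = 0.23761651; term = 0.23761651²·(1 − 0.02325030)·139/294 = 0.026073778.
Sum = 0.13855252.
SE = √(0.13855252) = 0.37223.

0.37223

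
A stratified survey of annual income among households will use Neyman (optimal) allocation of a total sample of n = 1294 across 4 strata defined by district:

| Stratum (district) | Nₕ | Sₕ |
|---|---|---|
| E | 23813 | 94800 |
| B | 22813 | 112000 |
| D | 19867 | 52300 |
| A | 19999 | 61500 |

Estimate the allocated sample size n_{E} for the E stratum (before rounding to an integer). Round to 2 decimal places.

412.51

Neyman allocation: nₕ = n·NₕSₕ / Σⱼ NⱼSⱼ.
Σ NⱼSⱼ = 23813·94800 + 22813·112000 + 19867·52300 + 19999·61500 = 7.081511 × 10^9.
n_{E} = 1294·23813·94800 / (7.081511 × 10^9) = 412.51.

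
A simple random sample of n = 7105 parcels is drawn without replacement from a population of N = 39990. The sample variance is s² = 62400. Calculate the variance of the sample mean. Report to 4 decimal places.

Under SRS without replacement, Var(ȳ) = (1 − f)·s²/n with f = n/N = 7105/39990 = 0.17766942.
Var(ȳ) = (1 − 0.17766942)·62400/7105 = 0.82233058·8.7825475 = 7.2221574.

7.2222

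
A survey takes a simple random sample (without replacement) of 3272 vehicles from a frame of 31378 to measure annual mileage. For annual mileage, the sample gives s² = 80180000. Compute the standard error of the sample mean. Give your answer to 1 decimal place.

Under SRS without replacement, Var(ȳ) = (1 − f)·s²/n with f = n/N = 3272/31378 = 0.10427688.
Var(ȳ) = (1 − 0.10427688)·80180000/3272 = 0.89572312·24504.89 = 21949.596.
SE(ȳ) = √(21949.596) = 148.2.

148.2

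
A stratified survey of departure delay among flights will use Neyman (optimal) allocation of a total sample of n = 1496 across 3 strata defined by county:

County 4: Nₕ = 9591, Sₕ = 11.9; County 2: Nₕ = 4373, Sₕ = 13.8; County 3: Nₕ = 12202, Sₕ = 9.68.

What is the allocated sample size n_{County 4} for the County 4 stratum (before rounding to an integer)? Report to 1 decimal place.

583.5

Neyman allocation: nₕ = n·NₕSₕ / Σⱼ NⱼSⱼ.
Σ NⱼSⱼ = 9591·11.9 + 4373·13.8 + 12202·9.68 = 292595.66.
n_{County 4} = 1496·9591·11.9 / 292595.66 = 583.5.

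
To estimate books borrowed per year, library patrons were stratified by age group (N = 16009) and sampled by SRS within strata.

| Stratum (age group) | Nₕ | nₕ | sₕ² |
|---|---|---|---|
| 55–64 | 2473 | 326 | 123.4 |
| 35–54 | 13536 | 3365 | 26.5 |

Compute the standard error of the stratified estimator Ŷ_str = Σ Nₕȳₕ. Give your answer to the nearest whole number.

1759

Var(Ŷ_str) = Σₕ Nₕ²(1 − fₕ)sₕ²/nₕ.
55–64: 2473²·(1 − 326/2473)·123.4/326 = 2.0098041 × 10^6.
35–54: 13536²·(1 − 3365/13536)·26.5/3365 = 1.0842135 × 10^6.
Sum = 3.0940176 × 10^6.
SE = √(3.0940176 × 10^6) = 1759.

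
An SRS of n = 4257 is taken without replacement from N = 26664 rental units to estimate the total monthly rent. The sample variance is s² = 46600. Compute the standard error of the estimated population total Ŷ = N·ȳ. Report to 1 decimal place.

80871.5

Var(Ŷ) = N²·Var(ȳ) = N²·(1 − n/N)·s²/n.
f = 4257/26664 = 0.15965347; Var(ȳ) = 0.84034653·46600/4257 = 9.1990013.
Var(Ŷ) = 26664² · 9.1990013 = 6.5402038 × 10^9.
SE(Ŷ) = √(6.5402038 × 10^9) = 80871.5.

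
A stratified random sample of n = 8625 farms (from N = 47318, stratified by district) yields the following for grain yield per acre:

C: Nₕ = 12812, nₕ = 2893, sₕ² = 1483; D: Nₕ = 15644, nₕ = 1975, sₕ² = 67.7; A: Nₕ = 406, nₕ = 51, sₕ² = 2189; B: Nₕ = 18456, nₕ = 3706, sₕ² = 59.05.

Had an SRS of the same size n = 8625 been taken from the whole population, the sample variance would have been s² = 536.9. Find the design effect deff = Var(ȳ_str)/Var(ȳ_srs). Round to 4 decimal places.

0.7282

Var(ȳ_str) = Σ Wₕ²(1−fₕ)sₕ²/nₕ with Wₕ = Nₕ/47318:
  C: (12812/47318)²·(1−2893/12812)·1483/2893 = 0.02909543
  D: (15644/47318)²·(1−1975/15644)·67.7/1975 = 0.0032738092
  A: (406/47318)²·(1−51/406)·2189/51 = 0.0027629766
  B: (18456/47318)²·(1−3706/18456)·59.05/3706 = 0.0019372752
  → Var(ȳ_str) = 0.037069491.
Var(ȳ_srs) = (1 − 8625/47318)·536.9/8625 = 0.050902642.
deff = 0.037069491 / 0.050902642 = 0.7282.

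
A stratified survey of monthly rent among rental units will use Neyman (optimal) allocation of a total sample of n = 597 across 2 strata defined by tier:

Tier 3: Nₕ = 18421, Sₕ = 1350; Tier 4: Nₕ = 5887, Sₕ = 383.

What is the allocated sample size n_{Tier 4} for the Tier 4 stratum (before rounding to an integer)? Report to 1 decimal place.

Neyman allocation: nₕ = n·NₕSₕ / Σⱼ NⱼSⱼ.
Σ NⱼSⱼ = 18421·1350 + 5887·383 = 2.7123071 × 10^7.
n_{Tier 4} = 597·5887·383 / (2.7123071 × 10^7) = 49.6.

49.6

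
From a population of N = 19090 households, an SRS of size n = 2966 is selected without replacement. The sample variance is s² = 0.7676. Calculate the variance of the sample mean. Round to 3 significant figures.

Under SRS without replacement, Var(ȳ) = (1 − f)·s²/n with f = n/N = 2966/19090 = 0.15536930.
Var(ȳ) = (1 − 0.15536930)·0.7676/2966 = 0.84463070·2.5879973 × 10^-4 = 2.185902 × 10^-4.

2.19 × 10^-4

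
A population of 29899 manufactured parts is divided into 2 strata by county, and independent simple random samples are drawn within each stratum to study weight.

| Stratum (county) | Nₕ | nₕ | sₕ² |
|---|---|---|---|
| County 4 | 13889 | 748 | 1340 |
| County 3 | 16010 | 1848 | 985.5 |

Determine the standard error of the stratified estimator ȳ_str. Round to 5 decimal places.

0.70782

Var(ȳ_str) = Σₕ Wₕ²(1 − fₕ)sₕ²/nₕ with Wₕ = Nₕ/N, N = 29899.
County 4: Wₕ = 0.46453059; term = 0.46453059²·(1 − 0.05385557)·1340/748 = 0.36575415.
County 3: Wₕ = 0.53546941; term = 0.53546941²·(1 − 0.11542786)·985.5/1848 = 0.13525622.
Sum = 0.50101037.
SE = √(0.50101037) = 0.70782.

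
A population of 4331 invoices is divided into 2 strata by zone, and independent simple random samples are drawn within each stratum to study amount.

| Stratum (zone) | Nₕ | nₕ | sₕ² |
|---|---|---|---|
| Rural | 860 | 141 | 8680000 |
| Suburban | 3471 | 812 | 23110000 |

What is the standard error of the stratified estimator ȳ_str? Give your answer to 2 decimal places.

126.62

Var(ȳ_str) = Σₕ Wₕ²(1 − fₕ)sₕ²/nₕ with Wₕ = Nₕ/N, N = 4331.
Rural: Wₕ = 0.19856846; term = 0.19856846²·(1 − 0.16395349)·8680000/141 = 2029.3249.
Suburban: Wₕ = 0.80143154; term = 0.80143154²·(1 − 0.23393835)·23110000/812 = 14003.626.
Sum = 16032.951.
SE = √(16032.951) = 126.62.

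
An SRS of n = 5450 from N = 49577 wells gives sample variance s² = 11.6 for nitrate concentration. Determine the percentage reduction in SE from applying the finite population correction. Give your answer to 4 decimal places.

f = n/N = 5450/49577 = 0.10993001.
SE_no-fpc = √(s²/n) = 0.046135023; SE_fpc = √((1−f)s²/n) = 0.043525405.
Ratio = √(1−f) = 0.94343521. Reduction = 100·(1 − 0.94343521) = 5.6565%.

5.6565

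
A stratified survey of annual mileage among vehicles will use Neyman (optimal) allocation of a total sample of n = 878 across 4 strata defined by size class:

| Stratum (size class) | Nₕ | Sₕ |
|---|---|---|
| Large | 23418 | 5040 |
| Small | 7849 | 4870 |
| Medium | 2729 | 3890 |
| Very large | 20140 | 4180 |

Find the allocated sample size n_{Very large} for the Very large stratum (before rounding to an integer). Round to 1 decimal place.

294.4

Neyman allocation: nₕ = n·NₕSₕ / Σⱼ NⱼSⱼ.
Σ NⱼSⱼ = 23418·5040 + 7849·4870 + 2729·3890 + 20140·4180 = 2.5105236 × 10^8.
n_{Very large} = 878·20140·4180 / (2.5105236 × 10^8) = 294.4.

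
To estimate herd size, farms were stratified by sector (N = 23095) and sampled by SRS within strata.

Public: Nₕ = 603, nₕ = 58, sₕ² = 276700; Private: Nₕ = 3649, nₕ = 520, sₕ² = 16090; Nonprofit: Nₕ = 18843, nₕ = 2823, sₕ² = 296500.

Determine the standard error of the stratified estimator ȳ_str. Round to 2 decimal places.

7.94

Var(ȳ_str) = Σₕ Wₕ²(1 − fₕ)sₕ²/nₕ with Wₕ = Nₕ/N, N = 23095.
Public: Wₕ = 0.02610955; term = 0.02610955²·(1 − 0.09618574)·276700/58 = 2.9394024.
Private: Wₕ = 0.15799957; term = 0.15799957²·(1 − 0.14250480)·16090/520 = 0.6623632.
Nonprofit: Wₕ = 0.81589089; term = 0.81589089²·(1 − 0.14981691)·296500/2823 = 59.441594.
Sum = 63.04336.
SE = √(63.04336) = 7.94.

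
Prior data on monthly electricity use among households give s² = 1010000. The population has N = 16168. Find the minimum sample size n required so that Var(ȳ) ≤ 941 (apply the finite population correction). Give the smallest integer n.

1007

Without fpc, n₀ = s²/D = 1010000/941 = 1073.3262.
With fpc, (1 − n/N)·s²/n ≤ D requires n ≥ n₀/(1 + n₀/N) = 1073.3262/(1 + 1073.3262/16168) = 1006.5083.
Rounding up, n = 1007.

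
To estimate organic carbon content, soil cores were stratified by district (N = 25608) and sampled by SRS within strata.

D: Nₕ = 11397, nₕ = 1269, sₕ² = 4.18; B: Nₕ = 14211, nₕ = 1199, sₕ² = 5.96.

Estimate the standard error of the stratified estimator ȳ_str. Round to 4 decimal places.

Var(ȳ_str) = Σₕ Wₕ²(1 − fₕ)sₕ²/nₕ with Wₕ = Nₕ/N, N = 25608.
D: Wₕ = 0.44505623; term = 0.44505623²·(1 − 0.11134509)·4.18/1269 = 5.7979916 × 10^-4.
B: Wₕ = 0.55494377; term = 0.55494377²·(1 − 0.08437126)·5.96/1199 = 0.0014016657.
Sum = 0.0019814649.
SE = √(0.0019814649) = 0.0445.

0.0445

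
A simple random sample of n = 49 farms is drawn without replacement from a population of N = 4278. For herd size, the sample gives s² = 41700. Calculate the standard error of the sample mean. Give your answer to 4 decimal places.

29.0047

Under SRS without replacement, Var(ȳ) = (1 − f)·s²/n with f = n/N = 49/4278 = 0.01145395.
Var(ȳ) = (1 − 0.01145395)·41700/49 = 0.98854605·851.02041 = 841.27286.
SE(ȳ) = √(841.27286) = 29.0047.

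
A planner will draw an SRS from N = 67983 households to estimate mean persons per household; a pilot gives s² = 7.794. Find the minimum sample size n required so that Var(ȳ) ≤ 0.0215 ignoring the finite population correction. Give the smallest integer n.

Without fpc, n₀ = s²/D = 7.794/0.0215 = 362.5116.
Rounding up, n = 363.

363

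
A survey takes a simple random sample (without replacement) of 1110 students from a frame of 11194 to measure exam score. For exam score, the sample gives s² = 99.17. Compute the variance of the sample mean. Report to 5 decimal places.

Under SRS without replacement, Var(ȳ) = (1 − f)·s²/n with f = n/N = 1110/11194 = 0.09916026.
Var(ȳ) = (1 − 0.09916026)·99.17/1110 = 0.90083974·0.089342342 = 0.080483132.

0.08048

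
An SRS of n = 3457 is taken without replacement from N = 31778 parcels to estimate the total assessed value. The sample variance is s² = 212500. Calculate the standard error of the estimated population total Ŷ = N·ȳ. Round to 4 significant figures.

Var(Ŷ) = N²·Var(ȳ) = N²·(1 − n/N)·s²/n.
f = 3457/31778 = 0.10878595; Var(ȳ) = 0.89121405·212500/3457 = 54.782466.
Var(Ŷ) = 31778² · 54.782466 = 5.5321596 × 10^10.
SE(Ŷ) = √(5.5321596 × 10^10) = 235200.

235200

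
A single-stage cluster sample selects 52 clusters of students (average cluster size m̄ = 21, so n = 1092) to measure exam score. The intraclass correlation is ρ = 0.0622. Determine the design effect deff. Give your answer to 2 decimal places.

2.24

deff = 1 + (21 − 1)·0.0622 = 1 + 1.244 = 2.244.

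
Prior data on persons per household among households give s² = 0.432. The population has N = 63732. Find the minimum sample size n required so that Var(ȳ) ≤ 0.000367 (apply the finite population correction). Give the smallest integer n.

1156

Without fpc, n₀ = s²/D = 0.432/0.000367 = 1177.1117.
With fpc, (1 − n/N)·s²/n ≤ D requires n ≥ n₀/(1 + n₀/N) = 1177.1117/(1 + 1177.1117/63732) = 1155.7651.
Rounding up, n = 1156.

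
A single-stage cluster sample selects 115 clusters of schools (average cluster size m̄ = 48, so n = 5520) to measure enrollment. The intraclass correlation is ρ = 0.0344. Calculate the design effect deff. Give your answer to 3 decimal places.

2.617

deff = 1 + (48 − 1)·0.0344 = 1 + 1.6168 = 2.6168.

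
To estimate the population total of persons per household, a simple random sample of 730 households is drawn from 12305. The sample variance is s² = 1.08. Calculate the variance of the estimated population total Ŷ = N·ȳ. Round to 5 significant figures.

Var(Ŷ) = N²·Var(ȳ) = N²·(1 − n/N)·s²/n.
f = 730/12305 = 0.05932548; Var(ȳ) = 0.94067452·1.08/730 = 0.0013916829.
Var(Ŷ) = 12305² · 0.0013916829 = 210718.92.

210720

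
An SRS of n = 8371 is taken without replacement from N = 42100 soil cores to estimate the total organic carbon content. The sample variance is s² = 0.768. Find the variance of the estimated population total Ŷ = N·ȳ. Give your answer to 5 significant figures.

130280

Var(Ŷ) = N²·Var(ȳ) = N²·(1 − n/N)·s²/n.
f = 8371/42100 = 0.19883610; Var(ȳ) = 0.80116390·0.768/8371 = 7.3503031 × 10^-5.
Var(Ŷ) = 42100² · (7.3503031 × 10^-5) = 130277.51.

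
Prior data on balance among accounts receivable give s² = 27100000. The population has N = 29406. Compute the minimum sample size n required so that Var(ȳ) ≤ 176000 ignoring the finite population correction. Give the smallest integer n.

154

Without fpc, n₀ = s²/D = 27100000/176000 = 153.9773.
Rounding up, n = 154.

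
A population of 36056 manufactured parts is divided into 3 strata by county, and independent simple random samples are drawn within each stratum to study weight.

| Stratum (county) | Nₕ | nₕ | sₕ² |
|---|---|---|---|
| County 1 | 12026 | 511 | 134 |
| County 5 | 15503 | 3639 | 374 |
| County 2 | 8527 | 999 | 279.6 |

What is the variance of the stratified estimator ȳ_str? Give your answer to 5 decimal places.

0.05629

Var(ȳ_str) = Σₕ Wₕ²(1 − fₕ)sₕ²/nₕ with Wₕ = Nₕ/N, N = 36056.
County 1: Wₕ = 0.33353672; term = 0.33353672²·(1 − 0.04249127)·134/511 = 0.027932766.
County 5: Wₕ = 0.42997005; term = 0.42997005²·(1 − 0.23472876)·374/3639 = 0.014540567.
County 2: Wₕ = 0.23649323; term = 0.23649323²·(1 − 0.11715727)·279.6/999 = 0.013819504.
Sum = 0.056292837.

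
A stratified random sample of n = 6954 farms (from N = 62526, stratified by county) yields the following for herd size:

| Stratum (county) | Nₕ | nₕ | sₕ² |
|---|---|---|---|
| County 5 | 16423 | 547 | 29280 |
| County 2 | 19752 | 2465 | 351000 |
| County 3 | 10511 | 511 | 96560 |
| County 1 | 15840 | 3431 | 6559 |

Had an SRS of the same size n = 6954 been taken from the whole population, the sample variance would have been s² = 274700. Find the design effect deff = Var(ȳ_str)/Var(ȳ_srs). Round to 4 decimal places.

Var(ȳ_str) = Σ Wₕ²(1−fₕ)sₕ²/nₕ with Wₕ = Nₕ/62526:
  County 5: (16423/62526)²·(1−547/16423)·29280/547 = 3.5698999
  County 2: (19752/62526)²·(1−2465/19752)·351000/2465 = 12.436541
  County 3: (10511/62526)²·(1−511/10511)·96560/511 = 5.080414
  County 1: (15840/62526)²·(1−3431/15840)·6559/3431 = 0.096114206
  → Var(ȳ_str) = 21.182969.
Var(ȳ_srs) = (1 − 6954/62526)·274700/6954 = 35.109072.
deff = 21.182969 / 35.109072 = 0.6033.

0.6033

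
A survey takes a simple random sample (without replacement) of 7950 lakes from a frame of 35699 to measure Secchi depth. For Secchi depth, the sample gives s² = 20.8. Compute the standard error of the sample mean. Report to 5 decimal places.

Under SRS without replacement, Var(ȳ) = (1 − f)·s²/n with f = n/N = 7950/35699 = 0.22269531.
Var(ȳ) = (1 − 0.22269531)·20.8/7950 = 0.77730469·0.0026163522 = 0.0020337028.
SE(ȳ) = √(0.0020337028) = 0.04510.

0.04510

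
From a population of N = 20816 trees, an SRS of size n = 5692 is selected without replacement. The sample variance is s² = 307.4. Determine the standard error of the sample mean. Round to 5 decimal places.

0.19809

Under SRS without replacement, Var(ȳ) = (1 − f)·s²/n with f = n/N = 5692/20816 = 0.27344350.
Var(ȳ) = (1 − 0.27344350)·307.4/5692 = 0.72655650·0.054005622 = 0.039238135.
SE(ȳ) = √(0.039238135) = 0.19809.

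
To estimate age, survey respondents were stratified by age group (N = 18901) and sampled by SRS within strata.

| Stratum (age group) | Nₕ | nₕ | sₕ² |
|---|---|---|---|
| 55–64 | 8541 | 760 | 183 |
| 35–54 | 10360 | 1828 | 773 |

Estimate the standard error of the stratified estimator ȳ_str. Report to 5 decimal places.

0.38655

Var(ȳ_str) = Σₕ Wₕ²(1 − fₕ)sₕ²/nₕ with Wₕ = Nₕ/N, N = 18901.
55–64: Wₕ = 0.45188085; term = 0.45188085²·(1 − 0.08898255)·183/760 = 0.044793198.
35–54: Wₕ = 0.54811915; term = 0.54811915²·(1 − 0.17644788)·773/1828 = 0.10462714.
Sum = 0.14942034.
SE = √(0.14942034) = 0.38655.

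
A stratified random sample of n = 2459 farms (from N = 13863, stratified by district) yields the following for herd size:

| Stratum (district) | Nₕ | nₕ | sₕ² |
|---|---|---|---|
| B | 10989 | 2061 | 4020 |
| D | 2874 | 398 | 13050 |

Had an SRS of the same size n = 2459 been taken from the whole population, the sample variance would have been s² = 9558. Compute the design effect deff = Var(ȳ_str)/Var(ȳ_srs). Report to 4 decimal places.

0.6911

Var(ȳ_str) = Σ Wₕ²(1−fₕ)sₕ²/nₕ with Wₕ = Nₕ/13863:
  B: (10989/13863)²·(1−2061/10989)·4020/2061 = 0.99574004
  D: (2874/13863)²·(1−398/2874)·13050/398 = 1.2140886
  → Var(ȳ_str) = 2.2098286.
Var(ȳ_srs) = (1 − 2459/13863)·9558/2459 = 3.1974848.
deff = 2.2098286 / 3.1974848 = 0.6911.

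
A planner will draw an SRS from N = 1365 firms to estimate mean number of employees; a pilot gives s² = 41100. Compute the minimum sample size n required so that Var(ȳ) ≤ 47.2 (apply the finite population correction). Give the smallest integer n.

Without fpc, n₀ = s²/D = 41100/47.2 = 870.7627.
With fpc, (1 − n/N)·s²/n ≤ D requires n ≥ n₀/(1 + n₀/N) = 870.7627/(1 + 870.7627/1365) = 531.6267.
Rounding up, n = 532.

532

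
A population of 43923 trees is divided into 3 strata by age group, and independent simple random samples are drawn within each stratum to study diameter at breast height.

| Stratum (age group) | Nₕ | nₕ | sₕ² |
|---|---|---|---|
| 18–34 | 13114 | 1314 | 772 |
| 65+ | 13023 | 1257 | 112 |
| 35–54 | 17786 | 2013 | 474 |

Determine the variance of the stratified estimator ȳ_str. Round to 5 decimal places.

Var(ȳ_str) = Σₕ Wₕ²(1 − fₕ)sₕ²/nₕ with Wₕ = Nₕ/N, N = 43923.
18–34: Wₕ = 0.29856795; term = 0.29856795²·(1 − 0.10019826)·772/1314 = 0.047125409.
65+: Wₕ = 0.29649614; term = 0.29649614²·(1 − 0.09652154)·112/1257 = 0.007076828.
35–54: Wₕ = 0.40493591; term = 0.40493591²·(1 − 0.11317890)·474/2013 = 0.034240742.
Sum = 0.088442979.

0.08844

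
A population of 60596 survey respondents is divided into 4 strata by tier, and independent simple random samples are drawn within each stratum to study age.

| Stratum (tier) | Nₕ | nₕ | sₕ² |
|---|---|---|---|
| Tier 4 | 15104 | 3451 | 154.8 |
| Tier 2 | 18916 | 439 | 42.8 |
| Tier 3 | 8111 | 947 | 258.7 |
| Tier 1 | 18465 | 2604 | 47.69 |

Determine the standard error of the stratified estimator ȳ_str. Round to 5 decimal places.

Var(ȳ_str) = Σₕ Wₕ²(1 − fₕ)sₕ²/nₕ with Wₕ = Nₕ/N, N = 60596.
Tier 4: Wₕ = 0.24925738; term = 0.24925738²·(1 − 0.22848252)·154.8/3451 = 0.0021501453.
Tier 2: Wₕ = 0.31216582; term = 0.31216582²·(1 − 0.02320787)·42.8/439 = 0.0092800881.
Tier 3: Wₕ = 0.13385372; term = 0.13385372²·(1 − 0.11675502)·258.7/947 = 0.0043230326.
Tier 1: Wₕ = 0.30472308; term = 0.30472308²·(1 − 0.14102356)·47.69/2604 = 0.0014607581.
Sum = 0.017214024.
SE = √(0.017214024) = 0.13120.

0.13120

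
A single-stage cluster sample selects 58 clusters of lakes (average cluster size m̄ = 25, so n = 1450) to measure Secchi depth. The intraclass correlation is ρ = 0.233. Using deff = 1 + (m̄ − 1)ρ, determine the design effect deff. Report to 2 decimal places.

6.59

deff = 1 + (25 − 1)·0.233 = 1 + 5.592 = 6.592.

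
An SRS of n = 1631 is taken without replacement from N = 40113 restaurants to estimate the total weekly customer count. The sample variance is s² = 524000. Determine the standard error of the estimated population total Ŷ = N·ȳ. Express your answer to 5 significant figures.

704220

Var(Ŷ) = N²·Var(ȳ) = N²·(1 − n/N)·s²/n.
f = 1631/40113 = 0.04066014; Var(ȳ) = 0.95933986·524000/1631 = 308.21219.
Var(Ŷ) = 40113² · 308.21219 = 4.9592968 × 10^11.
SE(Ŷ) = √(4.9592968 × 10^11) = 704220.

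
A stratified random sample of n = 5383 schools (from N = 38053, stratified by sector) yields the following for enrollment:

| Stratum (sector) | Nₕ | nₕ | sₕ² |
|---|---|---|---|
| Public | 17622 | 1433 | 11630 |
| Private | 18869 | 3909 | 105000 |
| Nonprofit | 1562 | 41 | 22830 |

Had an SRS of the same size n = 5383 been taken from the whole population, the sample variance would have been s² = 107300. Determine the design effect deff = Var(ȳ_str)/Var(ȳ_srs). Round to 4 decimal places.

Var(ȳ_str) = Σ Wₕ²(1−fₕ)sₕ²/nₕ with Wₕ = Nₕ/38053:
  Public: (17622/38053)²·(1−1433/17622)·11630/1433 = 1.5989355
  Private: (18869/38053)²·(1−3909/18869)·105000/3909 = 5.2363215
  Nonprofit: (1562/38053)²·(1−41/1562)·22830/41 = 0.91359665
  → Var(ȳ_str) = 7.7488537.
Var(ȳ_srs) = (1 − 5383/38053)·107300/5383 = 17.113371.
deff = 7.7488537 / 17.113371 = 0.4528.

0.4528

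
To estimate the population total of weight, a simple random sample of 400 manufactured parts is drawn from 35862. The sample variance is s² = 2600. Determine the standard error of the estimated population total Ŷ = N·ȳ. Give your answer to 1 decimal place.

Var(Ŷ) = N²·Var(ȳ) = N²·(1 − n/N)·s²/n.
f = 400/35862 = 0.01115387; Var(ȳ) = 0.98884613·2600/400 = 6.4274999.
Var(Ŷ) = 35862² · 6.4274999 = 8.2662986 × 10^9.
SE(Ŷ) = √(8.2662986 × 10^9) = 90919.2.

90919.2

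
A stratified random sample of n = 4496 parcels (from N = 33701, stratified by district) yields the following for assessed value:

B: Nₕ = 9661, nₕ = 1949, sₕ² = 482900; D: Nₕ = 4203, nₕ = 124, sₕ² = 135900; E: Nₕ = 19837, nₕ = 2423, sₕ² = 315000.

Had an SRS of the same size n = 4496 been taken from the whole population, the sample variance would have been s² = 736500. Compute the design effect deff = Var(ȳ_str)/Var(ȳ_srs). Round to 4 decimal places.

0.5096

Var(ȳ_str) = Σ Wₕ²(1−fₕ)sₕ²/nₕ with Wₕ = Nₕ/33701:
  B: (9661/33701)²·(1−1949/9661)·482900/1949 = 16.253575
  D: (4203/33701)²·(1−124/4203)·135900/124 = 16.54342
  E: (19837/33701)²·(1−2423/19837)·315000/2423 = 39.540859
  → Var(ȳ_str) = 72.337854.
Var(ȳ_srs) = (1 − 4496/33701)·736500/4496 = 141.95833.
deff = 72.337854 / 141.95833 = 0.5096.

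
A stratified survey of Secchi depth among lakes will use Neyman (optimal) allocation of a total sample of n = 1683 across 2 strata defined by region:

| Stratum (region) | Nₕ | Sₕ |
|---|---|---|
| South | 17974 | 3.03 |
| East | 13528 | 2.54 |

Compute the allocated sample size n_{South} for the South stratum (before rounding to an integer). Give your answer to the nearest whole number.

Neyman allocation: nₕ = n·NₕSₕ / Σⱼ NⱼSⱼ.
Σ NⱼSⱼ = 17974·3.03 + 13528·2.54 = 88822.34.
n_{South} = 1683·17974·3.03 / 88822.34 = 1032.

1032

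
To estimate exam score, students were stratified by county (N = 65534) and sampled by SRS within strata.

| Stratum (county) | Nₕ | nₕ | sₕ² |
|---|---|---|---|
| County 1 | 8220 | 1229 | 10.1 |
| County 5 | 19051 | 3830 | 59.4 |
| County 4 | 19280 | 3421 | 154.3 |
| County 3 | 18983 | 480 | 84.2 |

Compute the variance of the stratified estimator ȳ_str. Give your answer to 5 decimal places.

0.01871

Var(ȳ_str) = Σₕ Wₕ²(1 − fₕ)sₕ²/nₕ with Wₕ = Nₕ/N, N = 65534.
County 1: Wₕ = 0.12543107; term = 0.12543107²·(1 − 0.14951338)·10.1/1229 = 1.0996317 × 10^-4.
County 5: Wₕ = 0.29070406; term = 0.29070406²·(1 − 0.20103932)·59.4/3830 = 0.0010471654.
County 4: Wₕ = 0.29419843; term = 0.29419843²·(1 − 0.17743776)·154.3/3421 = 0.0032111628.
County 3: Wₕ = 0.28966643; term = 0.28966643²·(1 − 0.02528578)·84.2/480 = 0.014346452.
Sum = 0.018714743.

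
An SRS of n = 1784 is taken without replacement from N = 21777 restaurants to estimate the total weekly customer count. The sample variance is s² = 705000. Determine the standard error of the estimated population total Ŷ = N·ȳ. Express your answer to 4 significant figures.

414800

Var(Ŷ) = N²·Var(ȳ) = N²·(1 − n/N)·s²/n.
f = 1784/21777 = 0.08192129; Var(ȳ) = 0.91807871·705000/1784 = 362.80577.
Var(Ŷ) = 21777² · 362.80577 = 1.7205618 × 10^11.
SE(Ŷ) = √(1.7205618 × 10^11) = 414800.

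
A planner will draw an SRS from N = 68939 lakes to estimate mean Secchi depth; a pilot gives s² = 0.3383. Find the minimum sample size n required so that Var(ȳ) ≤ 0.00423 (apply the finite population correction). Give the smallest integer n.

80

Without fpc, n₀ = s²/D = 0.3383/0.00423 = 79.9764.
With fpc, (1 − n/N)·s²/n ≤ D requires n ≥ n₀/(1 + n₀/N) = 79.9764/(1 + 79.9764/68939) = 79.8837.
Rounding up, n = 80.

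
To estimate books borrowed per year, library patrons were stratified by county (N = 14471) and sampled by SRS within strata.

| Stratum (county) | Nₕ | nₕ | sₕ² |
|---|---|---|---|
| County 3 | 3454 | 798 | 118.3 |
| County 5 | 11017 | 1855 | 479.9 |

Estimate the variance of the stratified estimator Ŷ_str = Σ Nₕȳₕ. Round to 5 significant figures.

Var(Ŷ_str) = Σₕ Nₕ²(1 − fₕ)sₕ²/nₕ.
County 3: 3454²·(1 − 798/3454)·118.3/798 = 1.3599792 × 10^6.
County 5: 11017²·(1 − 1855/11017)·479.9/1855 = 2.6113223 × 10^7.
Sum = 2.7473202 × 10^7.

2.7473 × 10^7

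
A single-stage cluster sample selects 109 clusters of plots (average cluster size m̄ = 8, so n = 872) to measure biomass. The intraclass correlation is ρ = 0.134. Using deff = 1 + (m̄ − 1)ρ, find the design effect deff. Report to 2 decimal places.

1.94

deff = 1 + (8 − 1)·0.134 = 1 + 0.938 = 1.938.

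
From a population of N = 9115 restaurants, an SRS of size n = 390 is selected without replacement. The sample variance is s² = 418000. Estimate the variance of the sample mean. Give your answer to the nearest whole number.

Under SRS without replacement, Var(ȳ) = (1 − f)·s²/n with f = n/N = 390/9115 = 0.04278662.
Var(ȳ) = (1 − 0.04278662)·418000/390 = 0.95721338·1071.7949 = 1025.9364.

1026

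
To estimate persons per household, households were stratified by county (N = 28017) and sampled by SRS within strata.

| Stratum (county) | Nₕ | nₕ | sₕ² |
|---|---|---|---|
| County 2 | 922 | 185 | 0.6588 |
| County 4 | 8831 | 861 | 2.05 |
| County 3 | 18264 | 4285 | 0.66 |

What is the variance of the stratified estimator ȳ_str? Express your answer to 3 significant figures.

2.67 × 10^-4

Var(ȳ_str) = Σₕ Wₕ²(1 − fₕ)sₕ²/nₕ with Wₕ = Nₕ/N, N = 28017.
County 2: Wₕ = 0.03290859; term = 0.03290859²·(1 − 0.20065076)·0.6588/185 = 3.0827408 × 10^-6.
County 4: Wₕ = 0.31520148; term = 0.31520148²·(1 − 0.09749745)·2.05/861 = 2.1348907 × 10^-4.
County 3: Wₕ = 0.65188992; term = 0.65188992²·(1 − 0.23461454)·0.66/4285 = 5.0098169 × 10^-5.
Sum = 2.6666998 × 10^-4.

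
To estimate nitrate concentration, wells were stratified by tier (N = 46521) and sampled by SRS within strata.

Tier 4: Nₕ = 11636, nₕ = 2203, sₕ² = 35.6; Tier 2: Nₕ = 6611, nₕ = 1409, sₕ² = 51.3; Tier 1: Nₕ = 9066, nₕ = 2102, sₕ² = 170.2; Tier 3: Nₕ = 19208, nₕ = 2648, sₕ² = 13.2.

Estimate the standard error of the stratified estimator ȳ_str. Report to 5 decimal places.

0.06703

Var(ȳ_str) = Σₕ Wₕ²(1 − fₕ)sₕ²/nₕ with Wₕ = Nₕ/N, N = 46521.
Tier 4: Wₕ = 0.25012360; term = 0.25012360²·(1 − 0.18932623)·35.6/2203 = 8.1957927 × 10^-4.
Tier 2: Wₕ = 0.14210787; term = 0.14210787²·(1 − 0.21312963)·51.3/1409 = 5.7855652 × 10^-4.
Tier 1: Wₕ = 0.19487973; term = 0.19487973²·(1 − 0.23185528)·170.2/2102 = 0.002362127.
Tier 3: Wₕ = 0.41288880; term = 0.41288880²·(1 − 0.13785923)·13.2/2648 = 7.326564 × 10^-4.
Sum = 0.0044929192.
SE = √(0.0044929192) = 0.06703.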